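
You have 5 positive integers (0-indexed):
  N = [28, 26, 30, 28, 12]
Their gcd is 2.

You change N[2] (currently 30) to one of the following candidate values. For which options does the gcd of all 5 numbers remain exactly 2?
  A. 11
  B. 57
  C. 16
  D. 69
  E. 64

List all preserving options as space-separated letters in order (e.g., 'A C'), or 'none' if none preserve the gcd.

Answer: C E

Derivation:
Old gcd = 2; gcd of others (without N[2]) = 2
New gcd for candidate v: gcd(2, v). Preserves old gcd iff gcd(2, v) = 2.
  Option A: v=11, gcd(2,11)=1 -> changes
  Option B: v=57, gcd(2,57)=1 -> changes
  Option C: v=16, gcd(2,16)=2 -> preserves
  Option D: v=69, gcd(2,69)=1 -> changes
  Option E: v=64, gcd(2,64)=2 -> preserves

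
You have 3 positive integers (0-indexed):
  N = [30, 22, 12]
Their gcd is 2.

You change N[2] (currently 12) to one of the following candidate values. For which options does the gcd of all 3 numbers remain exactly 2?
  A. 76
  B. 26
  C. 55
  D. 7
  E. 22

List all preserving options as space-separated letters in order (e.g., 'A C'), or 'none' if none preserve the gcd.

Old gcd = 2; gcd of others (without N[2]) = 2
New gcd for candidate v: gcd(2, v). Preserves old gcd iff gcd(2, v) = 2.
  Option A: v=76, gcd(2,76)=2 -> preserves
  Option B: v=26, gcd(2,26)=2 -> preserves
  Option C: v=55, gcd(2,55)=1 -> changes
  Option D: v=7, gcd(2,7)=1 -> changes
  Option E: v=22, gcd(2,22)=2 -> preserves

Answer: A B E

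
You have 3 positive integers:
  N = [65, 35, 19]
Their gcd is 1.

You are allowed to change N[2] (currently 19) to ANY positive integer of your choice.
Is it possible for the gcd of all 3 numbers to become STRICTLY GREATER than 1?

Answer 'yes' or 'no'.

Current gcd = 1
gcd of all OTHER numbers (without N[2]=19): gcd([65, 35]) = 5
The new gcd after any change is gcd(5, new_value).
This can be at most 5.
Since 5 > old gcd 1, the gcd CAN increase (e.g., set N[2] = 5).

Answer: yes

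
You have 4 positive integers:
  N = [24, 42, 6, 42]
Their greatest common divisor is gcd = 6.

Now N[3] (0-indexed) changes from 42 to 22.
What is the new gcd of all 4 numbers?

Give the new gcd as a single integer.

Numbers: [24, 42, 6, 42], gcd = 6
Change: index 3, 42 -> 22
gcd of the OTHER numbers (without index 3): gcd([24, 42, 6]) = 6
New gcd = gcd(g_others, new_val) = gcd(6, 22) = 2

Answer: 2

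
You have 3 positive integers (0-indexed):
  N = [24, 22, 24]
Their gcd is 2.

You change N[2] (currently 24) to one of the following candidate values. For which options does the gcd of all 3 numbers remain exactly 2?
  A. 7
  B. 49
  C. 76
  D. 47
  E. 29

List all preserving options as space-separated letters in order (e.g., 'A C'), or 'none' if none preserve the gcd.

Old gcd = 2; gcd of others (without N[2]) = 2
New gcd for candidate v: gcd(2, v). Preserves old gcd iff gcd(2, v) = 2.
  Option A: v=7, gcd(2,7)=1 -> changes
  Option B: v=49, gcd(2,49)=1 -> changes
  Option C: v=76, gcd(2,76)=2 -> preserves
  Option D: v=47, gcd(2,47)=1 -> changes
  Option E: v=29, gcd(2,29)=1 -> changes

Answer: C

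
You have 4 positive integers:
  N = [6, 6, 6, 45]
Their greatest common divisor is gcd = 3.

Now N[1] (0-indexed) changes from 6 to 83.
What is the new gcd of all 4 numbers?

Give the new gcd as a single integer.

Numbers: [6, 6, 6, 45], gcd = 3
Change: index 1, 6 -> 83
gcd of the OTHER numbers (without index 1): gcd([6, 6, 45]) = 3
New gcd = gcd(g_others, new_val) = gcd(3, 83) = 1

Answer: 1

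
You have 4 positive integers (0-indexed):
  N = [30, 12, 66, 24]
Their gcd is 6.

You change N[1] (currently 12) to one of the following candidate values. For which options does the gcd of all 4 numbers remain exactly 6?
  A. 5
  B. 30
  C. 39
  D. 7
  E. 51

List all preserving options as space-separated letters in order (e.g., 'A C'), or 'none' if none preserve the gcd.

Old gcd = 6; gcd of others (without N[1]) = 6
New gcd for candidate v: gcd(6, v). Preserves old gcd iff gcd(6, v) = 6.
  Option A: v=5, gcd(6,5)=1 -> changes
  Option B: v=30, gcd(6,30)=6 -> preserves
  Option C: v=39, gcd(6,39)=3 -> changes
  Option D: v=7, gcd(6,7)=1 -> changes
  Option E: v=51, gcd(6,51)=3 -> changes

Answer: B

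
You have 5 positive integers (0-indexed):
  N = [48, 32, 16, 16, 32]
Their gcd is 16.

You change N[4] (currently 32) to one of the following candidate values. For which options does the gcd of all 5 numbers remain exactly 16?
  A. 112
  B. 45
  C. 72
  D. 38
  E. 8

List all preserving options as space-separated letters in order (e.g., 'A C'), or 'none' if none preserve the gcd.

Answer: A

Derivation:
Old gcd = 16; gcd of others (without N[4]) = 16
New gcd for candidate v: gcd(16, v). Preserves old gcd iff gcd(16, v) = 16.
  Option A: v=112, gcd(16,112)=16 -> preserves
  Option B: v=45, gcd(16,45)=1 -> changes
  Option C: v=72, gcd(16,72)=8 -> changes
  Option D: v=38, gcd(16,38)=2 -> changes
  Option E: v=8, gcd(16,8)=8 -> changes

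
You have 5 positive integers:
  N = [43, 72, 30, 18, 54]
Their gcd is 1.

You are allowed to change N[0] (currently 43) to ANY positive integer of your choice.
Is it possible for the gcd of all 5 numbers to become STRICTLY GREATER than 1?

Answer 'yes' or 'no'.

Answer: yes

Derivation:
Current gcd = 1
gcd of all OTHER numbers (without N[0]=43): gcd([72, 30, 18, 54]) = 6
The new gcd after any change is gcd(6, new_value).
This can be at most 6.
Since 6 > old gcd 1, the gcd CAN increase (e.g., set N[0] = 6).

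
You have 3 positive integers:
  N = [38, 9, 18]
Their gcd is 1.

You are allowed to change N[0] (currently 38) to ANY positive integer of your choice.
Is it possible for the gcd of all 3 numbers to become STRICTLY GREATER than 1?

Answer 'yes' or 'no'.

Current gcd = 1
gcd of all OTHER numbers (without N[0]=38): gcd([9, 18]) = 9
The new gcd after any change is gcd(9, new_value).
This can be at most 9.
Since 9 > old gcd 1, the gcd CAN increase (e.g., set N[0] = 9).

Answer: yes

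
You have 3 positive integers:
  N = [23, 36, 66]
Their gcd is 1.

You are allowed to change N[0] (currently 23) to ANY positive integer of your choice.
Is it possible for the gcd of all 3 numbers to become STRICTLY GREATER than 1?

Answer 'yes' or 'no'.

Current gcd = 1
gcd of all OTHER numbers (without N[0]=23): gcd([36, 66]) = 6
The new gcd after any change is gcd(6, new_value).
This can be at most 6.
Since 6 > old gcd 1, the gcd CAN increase (e.g., set N[0] = 6).

Answer: yes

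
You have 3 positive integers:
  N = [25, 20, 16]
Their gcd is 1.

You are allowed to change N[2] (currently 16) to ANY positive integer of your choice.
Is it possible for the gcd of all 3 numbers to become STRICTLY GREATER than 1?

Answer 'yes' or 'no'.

Answer: yes

Derivation:
Current gcd = 1
gcd of all OTHER numbers (without N[2]=16): gcd([25, 20]) = 5
The new gcd after any change is gcd(5, new_value).
This can be at most 5.
Since 5 > old gcd 1, the gcd CAN increase (e.g., set N[2] = 5).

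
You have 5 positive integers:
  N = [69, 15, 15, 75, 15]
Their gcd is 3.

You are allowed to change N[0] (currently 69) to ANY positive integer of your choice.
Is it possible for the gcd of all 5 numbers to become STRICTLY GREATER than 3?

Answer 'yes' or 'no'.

Answer: yes

Derivation:
Current gcd = 3
gcd of all OTHER numbers (without N[0]=69): gcd([15, 15, 75, 15]) = 15
The new gcd after any change is gcd(15, new_value).
This can be at most 15.
Since 15 > old gcd 3, the gcd CAN increase (e.g., set N[0] = 15).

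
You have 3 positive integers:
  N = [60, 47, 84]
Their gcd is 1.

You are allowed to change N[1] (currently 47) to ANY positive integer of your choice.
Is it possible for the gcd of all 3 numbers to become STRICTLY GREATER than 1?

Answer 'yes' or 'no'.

Current gcd = 1
gcd of all OTHER numbers (without N[1]=47): gcd([60, 84]) = 12
The new gcd after any change is gcd(12, new_value).
This can be at most 12.
Since 12 > old gcd 1, the gcd CAN increase (e.g., set N[1] = 12).

Answer: yes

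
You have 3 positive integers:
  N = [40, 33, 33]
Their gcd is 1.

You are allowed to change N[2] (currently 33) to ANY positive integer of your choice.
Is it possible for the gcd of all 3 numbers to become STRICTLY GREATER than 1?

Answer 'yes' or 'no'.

Current gcd = 1
gcd of all OTHER numbers (without N[2]=33): gcd([40, 33]) = 1
The new gcd after any change is gcd(1, new_value).
This can be at most 1.
Since 1 = old gcd 1, the gcd can only stay the same or decrease.

Answer: no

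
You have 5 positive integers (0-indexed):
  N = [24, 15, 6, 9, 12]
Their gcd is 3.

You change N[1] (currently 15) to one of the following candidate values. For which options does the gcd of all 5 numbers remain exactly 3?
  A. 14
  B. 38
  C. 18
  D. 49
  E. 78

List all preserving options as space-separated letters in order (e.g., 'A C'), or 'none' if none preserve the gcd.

Answer: C E

Derivation:
Old gcd = 3; gcd of others (without N[1]) = 3
New gcd for candidate v: gcd(3, v). Preserves old gcd iff gcd(3, v) = 3.
  Option A: v=14, gcd(3,14)=1 -> changes
  Option B: v=38, gcd(3,38)=1 -> changes
  Option C: v=18, gcd(3,18)=3 -> preserves
  Option D: v=49, gcd(3,49)=1 -> changes
  Option E: v=78, gcd(3,78)=3 -> preserves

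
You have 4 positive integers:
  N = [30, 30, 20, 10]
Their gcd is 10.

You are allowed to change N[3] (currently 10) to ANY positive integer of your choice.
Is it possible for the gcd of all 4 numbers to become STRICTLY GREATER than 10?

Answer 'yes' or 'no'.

Answer: no

Derivation:
Current gcd = 10
gcd of all OTHER numbers (without N[3]=10): gcd([30, 30, 20]) = 10
The new gcd after any change is gcd(10, new_value).
This can be at most 10.
Since 10 = old gcd 10, the gcd can only stay the same or decrease.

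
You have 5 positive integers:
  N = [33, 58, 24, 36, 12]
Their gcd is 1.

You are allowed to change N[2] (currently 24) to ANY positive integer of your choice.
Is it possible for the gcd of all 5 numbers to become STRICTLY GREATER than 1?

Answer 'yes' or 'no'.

Answer: no

Derivation:
Current gcd = 1
gcd of all OTHER numbers (without N[2]=24): gcd([33, 58, 36, 12]) = 1
The new gcd after any change is gcd(1, new_value).
This can be at most 1.
Since 1 = old gcd 1, the gcd can only stay the same or decrease.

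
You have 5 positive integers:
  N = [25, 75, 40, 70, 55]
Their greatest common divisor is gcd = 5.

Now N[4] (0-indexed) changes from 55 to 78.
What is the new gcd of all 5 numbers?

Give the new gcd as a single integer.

Answer: 1

Derivation:
Numbers: [25, 75, 40, 70, 55], gcd = 5
Change: index 4, 55 -> 78
gcd of the OTHER numbers (without index 4): gcd([25, 75, 40, 70]) = 5
New gcd = gcd(g_others, new_val) = gcd(5, 78) = 1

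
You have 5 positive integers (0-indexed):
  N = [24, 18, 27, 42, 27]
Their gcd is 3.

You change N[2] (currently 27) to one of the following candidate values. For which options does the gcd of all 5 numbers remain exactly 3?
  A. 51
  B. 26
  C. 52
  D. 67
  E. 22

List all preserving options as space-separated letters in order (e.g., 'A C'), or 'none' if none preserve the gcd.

Answer: A

Derivation:
Old gcd = 3; gcd of others (without N[2]) = 3
New gcd for candidate v: gcd(3, v). Preserves old gcd iff gcd(3, v) = 3.
  Option A: v=51, gcd(3,51)=3 -> preserves
  Option B: v=26, gcd(3,26)=1 -> changes
  Option C: v=52, gcd(3,52)=1 -> changes
  Option D: v=67, gcd(3,67)=1 -> changes
  Option E: v=22, gcd(3,22)=1 -> changes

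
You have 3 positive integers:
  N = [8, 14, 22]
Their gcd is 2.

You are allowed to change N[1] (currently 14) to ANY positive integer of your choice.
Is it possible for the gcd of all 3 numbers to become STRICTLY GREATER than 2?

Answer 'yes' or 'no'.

Answer: no

Derivation:
Current gcd = 2
gcd of all OTHER numbers (without N[1]=14): gcd([8, 22]) = 2
The new gcd after any change is gcd(2, new_value).
This can be at most 2.
Since 2 = old gcd 2, the gcd can only stay the same or decrease.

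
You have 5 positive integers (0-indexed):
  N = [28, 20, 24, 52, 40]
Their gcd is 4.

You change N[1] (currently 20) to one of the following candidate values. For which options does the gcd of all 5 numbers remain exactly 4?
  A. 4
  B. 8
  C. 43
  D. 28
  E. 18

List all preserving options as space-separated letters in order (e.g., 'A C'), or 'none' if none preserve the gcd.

Answer: A B D

Derivation:
Old gcd = 4; gcd of others (without N[1]) = 4
New gcd for candidate v: gcd(4, v). Preserves old gcd iff gcd(4, v) = 4.
  Option A: v=4, gcd(4,4)=4 -> preserves
  Option B: v=8, gcd(4,8)=4 -> preserves
  Option C: v=43, gcd(4,43)=1 -> changes
  Option D: v=28, gcd(4,28)=4 -> preserves
  Option E: v=18, gcd(4,18)=2 -> changes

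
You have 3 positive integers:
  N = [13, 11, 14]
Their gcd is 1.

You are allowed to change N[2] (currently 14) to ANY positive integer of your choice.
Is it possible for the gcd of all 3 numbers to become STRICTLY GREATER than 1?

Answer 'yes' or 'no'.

Current gcd = 1
gcd of all OTHER numbers (without N[2]=14): gcd([13, 11]) = 1
The new gcd after any change is gcd(1, new_value).
This can be at most 1.
Since 1 = old gcd 1, the gcd can only stay the same or decrease.

Answer: no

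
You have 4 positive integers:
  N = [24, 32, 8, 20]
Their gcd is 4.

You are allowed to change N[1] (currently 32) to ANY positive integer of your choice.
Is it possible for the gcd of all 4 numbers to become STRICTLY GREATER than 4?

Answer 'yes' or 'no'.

Current gcd = 4
gcd of all OTHER numbers (without N[1]=32): gcd([24, 8, 20]) = 4
The new gcd after any change is gcd(4, new_value).
This can be at most 4.
Since 4 = old gcd 4, the gcd can only stay the same or decrease.

Answer: no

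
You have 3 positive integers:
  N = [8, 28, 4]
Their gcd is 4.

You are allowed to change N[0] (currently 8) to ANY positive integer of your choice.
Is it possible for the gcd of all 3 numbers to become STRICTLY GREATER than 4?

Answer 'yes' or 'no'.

Answer: no

Derivation:
Current gcd = 4
gcd of all OTHER numbers (without N[0]=8): gcd([28, 4]) = 4
The new gcd after any change is gcd(4, new_value).
This can be at most 4.
Since 4 = old gcd 4, the gcd can only stay the same or decrease.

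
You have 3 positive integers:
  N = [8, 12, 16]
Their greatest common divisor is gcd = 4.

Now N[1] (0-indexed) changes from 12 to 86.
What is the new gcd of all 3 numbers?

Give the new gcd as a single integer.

Answer: 2

Derivation:
Numbers: [8, 12, 16], gcd = 4
Change: index 1, 12 -> 86
gcd of the OTHER numbers (without index 1): gcd([8, 16]) = 8
New gcd = gcd(g_others, new_val) = gcd(8, 86) = 2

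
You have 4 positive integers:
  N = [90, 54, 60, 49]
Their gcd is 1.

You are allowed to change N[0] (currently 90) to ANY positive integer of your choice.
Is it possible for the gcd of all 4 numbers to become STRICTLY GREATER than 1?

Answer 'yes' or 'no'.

Current gcd = 1
gcd of all OTHER numbers (without N[0]=90): gcd([54, 60, 49]) = 1
The new gcd after any change is gcd(1, new_value).
This can be at most 1.
Since 1 = old gcd 1, the gcd can only stay the same or decrease.

Answer: no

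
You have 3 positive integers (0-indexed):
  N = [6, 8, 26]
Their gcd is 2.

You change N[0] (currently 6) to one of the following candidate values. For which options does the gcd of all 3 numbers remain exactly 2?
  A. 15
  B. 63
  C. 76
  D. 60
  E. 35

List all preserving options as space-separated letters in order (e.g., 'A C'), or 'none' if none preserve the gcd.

Old gcd = 2; gcd of others (without N[0]) = 2
New gcd for candidate v: gcd(2, v). Preserves old gcd iff gcd(2, v) = 2.
  Option A: v=15, gcd(2,15)=1 -> changes
  Option B: v=63, gcd(2,63)=1 -> changes
  Option C: v=76, gcd(2,76)=2 -> preserves
  Option D: v=60, gcd(2,60)=2 -> preserves
  Option E: v=35, gcd(2,35)=1 -> changes

Answer: C D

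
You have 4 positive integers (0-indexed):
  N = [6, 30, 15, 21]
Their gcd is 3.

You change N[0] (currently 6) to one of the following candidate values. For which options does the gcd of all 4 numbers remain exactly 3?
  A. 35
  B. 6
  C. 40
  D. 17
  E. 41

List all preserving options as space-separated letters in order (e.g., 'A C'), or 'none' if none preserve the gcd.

Old gcd = 3; gcd of others (without N[0]) = 3
New gcd for candidate v: gcd(3, v). Preserves old gcd iff gcd(3, v) = 3.
  Option A: v=35, gcd(3,35)=1 -> changes
  Option B: v=6, gcd(3,6)=3 -> preserves
  Option C: v=40, gcd(3,40)=1 -> changes
  Option D: v=17, gcd(3,17)=1 -> changes
  Option E: v=41, gcd(3,41)=1 -> changes

Answer: B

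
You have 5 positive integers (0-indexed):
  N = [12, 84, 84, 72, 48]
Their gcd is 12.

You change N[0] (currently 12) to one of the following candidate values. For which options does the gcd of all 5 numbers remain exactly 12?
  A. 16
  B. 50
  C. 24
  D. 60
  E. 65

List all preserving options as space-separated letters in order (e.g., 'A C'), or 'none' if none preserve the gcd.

Answer: C D

Derivation:
Old gcd = 12; gcd of others (without N[0]) = 12
New gcd for candidate v: gcd(12, v). Preserves old gcd iff gcd(12, v) = 12.
  Option A: v=16, gcd(12,16)=4 -> changes
  Option B: v=50, gcd(12,50)=2 -> changes
  Option C: v=24, gcd(12,24)=12 -> preserves
  Option D: v=60, gcd(12,60)=12 -> preserves
  Option E: v=65, gcd(12,65)=1 -> changes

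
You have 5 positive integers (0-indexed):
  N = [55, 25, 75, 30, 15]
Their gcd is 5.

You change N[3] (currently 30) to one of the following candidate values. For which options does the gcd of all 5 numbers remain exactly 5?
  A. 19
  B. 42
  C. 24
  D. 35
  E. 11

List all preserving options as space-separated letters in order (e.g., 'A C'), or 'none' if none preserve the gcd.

Old gcd = 5; gcd of others (without N[3]) = 5
New gcd for candidate v: gcd(5, v). Preserves old gcd iff gcd(5, v) = 5.
  Option A: v=19, gcd(5,19)=1 -> changes
  Option B: v=42, gcd(5,42)=1 -> changes
  Option C: v=24, gcd(5,24)=1 -> changes
  Option D: v=35, gcd(5,35)=5 -> preserves
  Option E: v=11, gcd(5,11)=1 -> changes

Answer: D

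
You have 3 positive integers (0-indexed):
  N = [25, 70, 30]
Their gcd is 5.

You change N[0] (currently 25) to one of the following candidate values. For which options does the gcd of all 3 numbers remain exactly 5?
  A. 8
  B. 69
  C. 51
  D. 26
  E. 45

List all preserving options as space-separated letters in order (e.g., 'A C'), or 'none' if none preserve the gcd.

Old gcd = 5; gcd of others (without N[0]) = 10
New gcd for candidate v: gcd(10, v). Preserves old gcd iff gcd(10, v) = 5.
  Option A: v=8, gcd(10,8)=2 -> changes
  Option B: v=69, gcd(10,69)=1 -> changes
  Option C: v=51, gcd(10,51)=1 -> changes
  Option D: v=26, gcd(10,26)=2 -> changes
  Option E: v=45, gcd(10,45)=5 -> preserves

Answer: E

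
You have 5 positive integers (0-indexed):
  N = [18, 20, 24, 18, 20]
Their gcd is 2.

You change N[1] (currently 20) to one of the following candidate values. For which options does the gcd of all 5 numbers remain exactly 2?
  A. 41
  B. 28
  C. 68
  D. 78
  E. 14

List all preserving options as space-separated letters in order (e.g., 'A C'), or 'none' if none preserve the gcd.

Old gcd = 2; gcd of others (without N[1]) = 2
New gcd for candidate v: gcd(2, v). Preserves old gcd iff gcd(2, v) = 2.
  Option A: v=41, gcd(2,41)=1 -> changes
  Option B: v=28, gcd(2,28)=2 -> preserves
  Option C: v=68, gcd(2,68)=2 -> preserves
  Option D: v=78, gcd(2,78)=2 -> preserves
  Option E: v=14, gcd(2,14)=2 -> preserves

Answer: B C D E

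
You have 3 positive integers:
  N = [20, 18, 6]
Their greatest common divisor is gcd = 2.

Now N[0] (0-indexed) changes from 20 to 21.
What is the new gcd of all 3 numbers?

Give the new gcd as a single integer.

Answer: 3

Derivation:
Numbers: [20, 18, 6], gcd = 2
Change: index 0, 20 -> 21
gcd of the OTHER numbers (without index 0): gcd([18, 6]) = 6
New gcd = gcd(g_others, new_val) = gcd(6, 21) = 3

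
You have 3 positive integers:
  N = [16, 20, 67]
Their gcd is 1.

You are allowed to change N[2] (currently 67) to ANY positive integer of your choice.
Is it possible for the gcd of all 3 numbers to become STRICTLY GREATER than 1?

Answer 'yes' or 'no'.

Answer: yes

Derivation:
Current gcd = 1
gcd of all OTHER numbers (without N[2]=67): gcd([16, 20]) = 4
The new gcd after any change is gcd(4, new_value).
This can be at most 4.
Since 4 > old gcd 1, the gcd CAN increase (e.g., set N[2] = 4).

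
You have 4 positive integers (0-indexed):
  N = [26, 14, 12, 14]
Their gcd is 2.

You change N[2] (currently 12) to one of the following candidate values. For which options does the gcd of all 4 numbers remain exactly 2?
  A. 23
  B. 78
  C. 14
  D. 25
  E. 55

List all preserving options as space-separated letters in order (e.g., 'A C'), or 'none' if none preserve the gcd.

Answer: B C

Derivation:
Old gcd = 2; gcd of others (without N[2]) = 2
New gcd for candidate v: gcd(2, v). Preserves old gcd iff gcd(2, v) = 2.
  Option A: v=23, gcd(2,23)=1 -> changes
  Option B: v=78, gcd(2,78)=2 -> preserves
  Option C: v=14, gcd(2,14)=2 -> preserves
  Option D: v=25, gcd(2,25)=1 -> changes
  Option E: v=55, gcd(2,55)=1 -> changes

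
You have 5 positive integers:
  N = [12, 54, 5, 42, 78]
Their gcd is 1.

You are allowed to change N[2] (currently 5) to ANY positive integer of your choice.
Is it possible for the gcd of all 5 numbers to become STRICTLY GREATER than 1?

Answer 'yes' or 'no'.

Current gcd = 1
gcd of all OTHER numbers (without N[2]=5): gcd([12, 54, 42, 78]) = 6
The new gcd after any change is gcd(6, new_value).
This can be at most 6.
Since 6 > old gcd 1, the gcd CAN increase (e.g., set N[2] = 6).

Answer: yes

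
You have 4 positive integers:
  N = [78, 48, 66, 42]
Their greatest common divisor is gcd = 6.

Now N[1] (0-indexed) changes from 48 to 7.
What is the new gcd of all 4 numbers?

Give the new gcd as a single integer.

Numbers: [78, 48, 66, 42], gcd = 6
Change: index 1, 48 -> 7
gcd of the OTHER numbers (without index 1): gcd([78, 66, 42]) = 6
New gcd = gcd(g_others, new_val) = gcd(6, 7) = 1

Answer: 1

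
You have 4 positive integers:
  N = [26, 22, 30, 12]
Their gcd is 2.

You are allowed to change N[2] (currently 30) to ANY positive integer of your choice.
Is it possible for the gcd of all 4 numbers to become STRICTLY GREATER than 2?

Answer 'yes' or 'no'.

Answer: no

Derivation:
Current gcd = 2
gcd of all OTHER numbers (without N[2]=30): gcd([26, 22, 12]) = 2
The new gcd after any change is gcd(2, new_value).
This can be at most 2.
Since 2 = old gcd 2, the gcd can only stay the same or decrease.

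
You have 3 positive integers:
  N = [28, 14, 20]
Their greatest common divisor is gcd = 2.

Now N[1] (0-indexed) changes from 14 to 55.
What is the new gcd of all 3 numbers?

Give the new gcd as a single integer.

Numbers: [28, 14, 20], gcd = 2
Change: index 1, 14 -> 55
gcd of the OTHER numbers (without index 1): gcd([28, 20]) = 4
New gcd = gcd(g_others, new_val) = gcd(4, 55) = 1

Answer: 1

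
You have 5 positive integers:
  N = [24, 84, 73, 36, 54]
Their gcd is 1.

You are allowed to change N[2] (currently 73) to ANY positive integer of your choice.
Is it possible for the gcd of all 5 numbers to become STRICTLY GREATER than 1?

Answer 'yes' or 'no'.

Answer: yes

Derivation:
Current gcd = 1
gcd of all OTHER numbers (without N[2]=73): gcd([24, 84, 36, 54]) = 6
The new gcd after any change is gcd(6, new_value).
This can be at most 6.
Since 6 > old gcd 1, the gcd CAN increase (e.g., set N[2] = 6).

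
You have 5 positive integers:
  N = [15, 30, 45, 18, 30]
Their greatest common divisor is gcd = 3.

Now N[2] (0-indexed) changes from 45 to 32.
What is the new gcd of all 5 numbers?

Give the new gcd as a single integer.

Numbers: [15, 30, 45, 18, 30], gcd = 3
Change: index 2, 45 -> 32
gcd of the OTHER numbers (without index 2): gcd([15, 30, 18, 30]) = 3
New gcd = gcd(g_others, new_val) = gcd(3, 32) = 1

Answer: 1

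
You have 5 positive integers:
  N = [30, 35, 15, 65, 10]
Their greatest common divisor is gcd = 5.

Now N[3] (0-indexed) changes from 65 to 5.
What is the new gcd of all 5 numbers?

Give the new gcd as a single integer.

Numbers: [30, 35, 15, 65, 10], gcd = 5
Change: index 3, 65 -> 5
gcd of the OTHER numbers (without index 3): gcd([30, 35, 15, 10]) = 5
New gcd = gcd(g_others, new_val) = gcd(5, 5) = 5

Answer: 5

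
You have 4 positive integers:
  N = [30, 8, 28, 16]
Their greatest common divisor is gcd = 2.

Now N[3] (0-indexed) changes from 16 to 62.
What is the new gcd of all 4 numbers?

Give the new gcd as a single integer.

Answer: 2

Derivation:
Numbers: [30, 8, 28, 16], gcd = 2
Change: index 3, 16 -> 62
gcd of the OTHER numbers (without index 3): gcd([30, 8, 28]) = 2
New gcd = gcd(g_others, new_val) = gcd(2, 62) = 2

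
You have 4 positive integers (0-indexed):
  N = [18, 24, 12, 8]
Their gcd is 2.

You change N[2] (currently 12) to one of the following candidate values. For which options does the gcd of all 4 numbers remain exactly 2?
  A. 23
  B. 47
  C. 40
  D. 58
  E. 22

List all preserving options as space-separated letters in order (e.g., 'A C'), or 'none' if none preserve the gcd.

Answer: C D E

Derivation:
Old gcd = 2; gcd of others (without N[2]) = 2
New gcd for candidate v: gcd(2, v). Preserves old gcd iff gcd(2, v) = 2.
  Option A: v=23, gcd(2,23)=1 -> changes
  Option B: v=47, gcd(2,47)=1 -> changes
  Option C: v=40, gcd(2,40)=2 -> preserves
  Option D: v=58, gcd(2,58)=2 -> preserves
  Option E: v=22, gcd(2,22)=2 -> preserves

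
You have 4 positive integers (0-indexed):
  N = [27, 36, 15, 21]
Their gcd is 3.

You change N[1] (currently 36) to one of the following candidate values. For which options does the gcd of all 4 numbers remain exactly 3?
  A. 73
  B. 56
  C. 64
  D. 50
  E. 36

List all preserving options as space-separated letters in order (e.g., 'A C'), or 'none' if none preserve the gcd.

Old gcd = 3; gcd of others (without N[1]) = 3
New gcd for candidate v: gcd(3, v). Preserves old gcd iff gcd(3, v) = 3.
  Option A: v=73, gcd(3,73)=1 -> changes
  Option B: v=56, gcd(3,56)=1 -> changes
  Option C: v=64, gcd(3,64)=1 -> changes
  Option D: v=50, gcd(3,50)=1 -> changes
  Option E: v=36, gcd(3,36)=3 -> preserves

Answer: E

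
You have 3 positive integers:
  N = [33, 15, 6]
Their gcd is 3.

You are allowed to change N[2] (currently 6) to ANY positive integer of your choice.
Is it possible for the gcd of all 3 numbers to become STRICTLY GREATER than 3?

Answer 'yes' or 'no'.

Current gcd = 3
gcd of all OTHER numbers (without N[2]=6): gcd([33, 15]) = 3
The new gcd after any change is gcd(3, new_value).
This can be at most 3.
Since 3 = old gcd 3, the gcd can only stay the same or decrease.

Answer: no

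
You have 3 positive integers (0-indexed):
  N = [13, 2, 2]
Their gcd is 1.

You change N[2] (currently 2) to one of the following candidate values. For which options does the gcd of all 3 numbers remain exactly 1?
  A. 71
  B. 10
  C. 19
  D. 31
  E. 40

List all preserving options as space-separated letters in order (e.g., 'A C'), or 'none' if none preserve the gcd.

Old gcd = 1; gcd of others (without N[2]) = 1
New gcd for candidate v: gcd(1, v). Preserves old gcd iff gcd(1, v) = 1.
  Option A: v=71, gcd(1,71)=1 -> preserves
  Option B: v=10, gcd(1,10)=1 -> preserves
  Option C: v=19, gcd(1,19)=1 -> preserves
  Option D: v=31, gcd(1,31)=1 -> preserves
  Option E: v=40, gcd(1,40)=1 -> preserves

Answer: A B C D E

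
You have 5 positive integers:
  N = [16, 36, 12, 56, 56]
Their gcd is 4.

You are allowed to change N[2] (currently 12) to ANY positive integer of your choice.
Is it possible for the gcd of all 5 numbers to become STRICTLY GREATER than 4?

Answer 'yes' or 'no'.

Answer: no

Derivation:
Current gcd = 4
gcd of all OTHER numbers (without N[2]=12): gcd([16, 36, 56, 56]) = 4
The new gcd after any change is gcd(4, new_value).
This can be at most 4.
Since 4 = old gcd 4, the gcd can only stay the same or decrease.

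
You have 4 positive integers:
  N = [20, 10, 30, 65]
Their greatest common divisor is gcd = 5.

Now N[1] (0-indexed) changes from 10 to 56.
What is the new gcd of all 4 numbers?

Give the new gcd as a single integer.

Answer: 1

Derivation:
Numbers: [20, 10, 30, 65], gcd = 5
Change: index 1, 10 -> 56
gcd of the OTHER numbers (without index 1): gcd([20, 30, 65]) = 5
New gcd = gcd(g_others, new_val) = gcd(5, 56) = 1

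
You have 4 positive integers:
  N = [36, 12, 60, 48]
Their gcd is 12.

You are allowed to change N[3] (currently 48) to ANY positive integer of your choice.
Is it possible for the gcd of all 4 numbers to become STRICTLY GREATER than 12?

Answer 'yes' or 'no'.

Current gcd = 12
gcd of all OTHER numbers (without N[3]=48): gcd([36, 12, 60]) = 12
The new gcd after any change is gcd(12, new_value).
This can be at most 12.
Since 12 = old gcd 12, the gcd can only stay the same or decrease.

Answer: no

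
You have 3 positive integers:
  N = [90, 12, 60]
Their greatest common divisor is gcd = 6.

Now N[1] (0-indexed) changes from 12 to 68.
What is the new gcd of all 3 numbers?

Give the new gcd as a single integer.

Numbers: [90, 12, 60], gcd = 6
Change: index 1, 12 -> 68
gcd of the OTHER numbers (without index 1): gcd([90, 60]) = 30
New gcd = gcd(g_others, new_val) = gcd(30, 68) = 2

Answer: 2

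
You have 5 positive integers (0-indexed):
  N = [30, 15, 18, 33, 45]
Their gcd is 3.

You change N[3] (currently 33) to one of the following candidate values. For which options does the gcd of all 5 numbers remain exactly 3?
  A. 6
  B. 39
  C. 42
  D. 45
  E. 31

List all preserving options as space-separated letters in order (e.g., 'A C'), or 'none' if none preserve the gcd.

Old gcd = 3; gcd of others (without N[3]) = 3
New gcd for candidate v: gcd(3, v). Preserves old gcd iff gcd(3, v) = 3.
  Option A: v=6, gcd(3,6)=3 -> preserves
  Option B: v=39, gcd(3,39)=3 -> preserves
  Option C: v=42, gcd(3,42)=3 -> preserves
  Option D: v=45, gcd(3,45)=3 -> preserves
  Option E: v=31, gcd(3,31)=1 -> changes

Answer: A B C D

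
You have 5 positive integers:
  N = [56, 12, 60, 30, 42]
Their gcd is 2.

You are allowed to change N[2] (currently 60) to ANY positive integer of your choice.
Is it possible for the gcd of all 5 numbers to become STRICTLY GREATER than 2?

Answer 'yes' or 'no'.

Current gcd = 2
gcd of all OTHER numbers (without N[2]=60): gcd([56, 12, 30, 42]) = 2
The new gcd after any change is gcd(2, new_value).
This can be at most 2.
Since 2 = old gcd 2, the gcd can only stay the same or decrease.

Answer: no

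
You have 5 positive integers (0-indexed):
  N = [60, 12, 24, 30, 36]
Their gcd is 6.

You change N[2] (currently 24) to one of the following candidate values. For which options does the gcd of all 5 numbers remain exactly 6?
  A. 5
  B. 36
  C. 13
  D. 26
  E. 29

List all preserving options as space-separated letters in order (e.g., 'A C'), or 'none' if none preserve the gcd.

Old gcd = 6; gcd of others (without N[2]) = 6
New gcd for candidate v: gcd(6, v). Preserves old gcd iff gcd(6, v) = 6.
  Option A: v=5, gcd(6,5)=1 -> changes
  Option B: v=36, gcd(6,36)=6 -> preserves
  Option C: v=13, gcd(6,13)=1 -> changes
  Option D: v=26, gcd(6,26)=2 -> changes
  Option E: v=29, gcd(6,29)=1 -> changes

Answer: B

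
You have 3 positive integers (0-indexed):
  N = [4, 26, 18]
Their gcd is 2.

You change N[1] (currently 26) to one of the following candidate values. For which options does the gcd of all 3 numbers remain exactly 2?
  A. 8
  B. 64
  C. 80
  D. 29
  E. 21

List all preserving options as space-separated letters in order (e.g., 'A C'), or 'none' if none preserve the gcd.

Answer: A B C

Derivation:
Old gcd = 2; gcd of others (without N[1]) = 2
New gcd for candidate v: gcd(2, v). Preserves old gcd iff gcd(2, v) = 2.
  Option A: v=8, gcd(2,8)=2 -> preserves
  Option B: v=64, gcd(2,64)=2 -> preserves
  Option C: v=80, gcd(2,80)=2 -> preserves
  Option D: v=29, gcd(2,29)=1 -> changes
  Option E: v=21, gcd(2,21)=1 -> changes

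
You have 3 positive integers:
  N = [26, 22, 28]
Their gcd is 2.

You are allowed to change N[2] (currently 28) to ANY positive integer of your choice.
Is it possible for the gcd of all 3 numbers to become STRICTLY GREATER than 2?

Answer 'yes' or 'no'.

Answer: no

Derivation:
Current gcd = 2
gcd of all OTHER numbers (without N[2]=28): gcd([26, 22]) = 2
The new gcd after any change is gcd(2, new_value).
This can be at most 2.
Since 2 = old gcd 2, the gcd can only stay the same or decrease.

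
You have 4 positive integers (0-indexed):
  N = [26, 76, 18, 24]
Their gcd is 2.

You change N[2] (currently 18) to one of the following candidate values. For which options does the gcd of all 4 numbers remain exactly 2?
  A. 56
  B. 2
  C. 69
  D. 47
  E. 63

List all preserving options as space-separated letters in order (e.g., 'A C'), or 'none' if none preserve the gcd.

Old gcd = 2; gcd of others (without N[2]) = 2
New gcd for candidate v: gcd(2, v). Preserves old gcd iff gcd(2, v) = 2.
  Option A: v=56, gcd(2,56)=2 -> preserves
  Option B: v=2, gcd(2,2)=2 -> preserves
  Option C: v=69, gcd(2,69)=1 -> changes
  Option D: v=47, gcd(2,47)=1 -> changes
  Option E: v=63, gcd(2,63)=1 -> changes

Answer: A B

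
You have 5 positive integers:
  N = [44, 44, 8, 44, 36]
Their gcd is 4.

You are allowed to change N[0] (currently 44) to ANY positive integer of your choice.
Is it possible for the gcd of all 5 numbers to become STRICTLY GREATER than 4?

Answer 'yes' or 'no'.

Current gcd = 4
gcd of all OTHER numbers (without N[0]=44): gcd([44, 8, 44, 36]) = 4
The new gcd after any change is gcd(4, new_value).
This can be at most 4.
Since 4 = old gcd 4, the gcd can only stay the same or decrease.

Answer: no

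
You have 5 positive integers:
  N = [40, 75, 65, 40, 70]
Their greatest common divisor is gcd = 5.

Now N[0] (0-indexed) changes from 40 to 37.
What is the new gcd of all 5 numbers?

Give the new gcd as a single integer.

Numbers: [40, 75, 65, 40, 70], gcd = 5
Change: index 0, 40 -> 37
gcd of the OTHER numbers (without index 0): gcd([75, 65, 40, 70]) = 5
New gcd = gcd(g_others, new_val) = gcd(5, 37) = 1

Answer: 1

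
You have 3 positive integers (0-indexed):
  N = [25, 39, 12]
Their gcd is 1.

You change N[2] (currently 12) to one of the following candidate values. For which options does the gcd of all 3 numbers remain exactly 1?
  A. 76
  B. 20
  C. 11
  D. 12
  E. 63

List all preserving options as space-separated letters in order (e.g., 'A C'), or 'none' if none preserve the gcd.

Answer: A B C D E

Derivation:
Old gcd = 1; gcd of others (without N[2]) = 1
New gcd for candidate v: gcd(1, v). Preserves old gcd iff gcd(1, v) = 1.
  Option A: v=76, gcd(1,76)=1 -> preserves
  Option B: v=20, gcd(1,20)=1 -> preserves
  Option C: v=11, gcd(1,11)=1 -> preserves
  Option D: v=12, gcd(1,12)=1 -> preserves
  Option E: v=63, gcd(1,63)=1 -> preserves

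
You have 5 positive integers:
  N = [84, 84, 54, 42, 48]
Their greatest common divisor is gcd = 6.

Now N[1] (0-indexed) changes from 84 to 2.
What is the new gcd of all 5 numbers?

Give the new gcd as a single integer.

Numbers: [84, 84, 54, 42, 48], gcd = 6
Change: index 1, 84 -> 2
gcd of the OTHER numbers (without index 1): gcd([84, 54, 42, 48]) = 6
New gcd = gcd(g_others, new_val) = gcd(6, 2) = 2

Answer: 2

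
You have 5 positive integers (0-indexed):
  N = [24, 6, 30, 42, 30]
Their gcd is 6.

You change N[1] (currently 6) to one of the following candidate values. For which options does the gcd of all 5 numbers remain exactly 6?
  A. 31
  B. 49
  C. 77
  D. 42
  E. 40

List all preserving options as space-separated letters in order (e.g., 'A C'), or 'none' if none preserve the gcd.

Old gcd = 6; gcd of others (without N[1]) = 6
New gcd for candidate v: gcd(6, v). Preserves old gcd iff gcd(6, v) = 6.
  Option A: v=31, gcd(6,31)=1 -> changes
  Option B: v=49, gcd(6,49)=1 -> changes
  Option C: v=77, gcd(6,77)=1 -> changes
  Option D: v=42, gcd(6,42)=6 -> preserves
  Option E: v=40, gcd(6,40)=2 -> changes

Answer: D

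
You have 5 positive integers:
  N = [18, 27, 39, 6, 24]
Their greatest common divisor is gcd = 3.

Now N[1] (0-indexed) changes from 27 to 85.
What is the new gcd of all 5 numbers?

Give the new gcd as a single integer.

Numbers: [18, 27, 39, 6, 24], gcd = 3
Change: index 1, 27 -> 85
gcd of the OTHER numbers (without index 1): gcd([18, 39, 6, 24]) = 3
New gcd = gcd(g_others, new_val) = gcd(3, 85) = 1

Answer: 1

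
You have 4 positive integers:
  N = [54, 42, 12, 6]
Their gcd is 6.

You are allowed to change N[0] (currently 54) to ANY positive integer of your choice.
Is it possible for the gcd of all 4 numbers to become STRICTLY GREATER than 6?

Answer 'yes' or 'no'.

Answer: no

Derivation:
Current gcd = 6
gcd of all OTHER numbers (without N[0]=54): gcd([42, 12, 6]) = 6
The new gcd after any change is gcd(6, new_value).
This can be at most 6.
Since 6 = old gcd 6, the gcd can only stay the same or decrease.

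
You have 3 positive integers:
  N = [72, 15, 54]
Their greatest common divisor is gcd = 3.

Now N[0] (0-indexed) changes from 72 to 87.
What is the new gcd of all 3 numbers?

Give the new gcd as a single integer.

Numbers: [72, 15, 54], gcd = 3
Change: index 0, 72 -> 87
gcd of the OTHER numbers (without index 0): gcd([15, 54]) = 3
New gcd = gcd(g_others, new_val) = gcd(3, 87) = 3

Answer: 3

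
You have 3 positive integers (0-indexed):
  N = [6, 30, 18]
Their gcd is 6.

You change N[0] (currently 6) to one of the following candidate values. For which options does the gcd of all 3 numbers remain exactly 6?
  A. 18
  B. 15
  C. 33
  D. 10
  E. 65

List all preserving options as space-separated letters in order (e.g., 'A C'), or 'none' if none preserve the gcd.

Old gcd = 6; gcd of others (without N[0]) = 6
New gcd for candidate v: gcd(6, v). Preserves old gcd iff gcd(6, v) = 6.
  Option A: v=18, gcd(6,18)=6 -> preserves
  Option B: v=15, gcd(6,15)=3 -> changes
  Option C: v=33, gcd(6,33)=3 -> changes
  Option D: v=10, gcd(6,10)=2 -> changes
  Option E: v=65, gcd(6,65)=1 -> changes

Answer: A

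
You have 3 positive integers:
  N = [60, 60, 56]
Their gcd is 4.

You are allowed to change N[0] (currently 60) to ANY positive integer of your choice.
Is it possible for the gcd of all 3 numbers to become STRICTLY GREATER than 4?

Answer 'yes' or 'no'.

Answer: no

Derivation:
Current gcd = 4
gcd of all OTHER numbers (without N[0]=60): gcd([60, 56]) = 4
The new gcd after any change is gcd(4, new_value).
This can be at most 4.
Since 4 = old gcd 4, the gcd can only stay the same or decrease.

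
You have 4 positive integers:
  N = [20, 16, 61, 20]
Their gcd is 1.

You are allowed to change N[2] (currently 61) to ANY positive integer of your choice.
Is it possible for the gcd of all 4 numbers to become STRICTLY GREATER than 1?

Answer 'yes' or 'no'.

Current gcd = 1
gcd of all OTHER numbers (without N[2]=61): gcd([20, 16, 20]) = 4
The new gcd after any change is gcd(4, new_value).
This can be at most 4.
Since 4 > old gcd 1, the gcd CAN increase (e.g., set N[2] = 4).

Answer: yes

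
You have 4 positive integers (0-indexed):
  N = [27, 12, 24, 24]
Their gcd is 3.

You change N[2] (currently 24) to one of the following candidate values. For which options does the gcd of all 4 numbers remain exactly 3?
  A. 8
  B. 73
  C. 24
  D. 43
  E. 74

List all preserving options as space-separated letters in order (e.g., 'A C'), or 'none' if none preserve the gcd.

Answer: C

Derivation:
Old gcd = 3; gcd of others (without N[2]) = 3
New gcd for candidate v: gcd(3, v). Preserves old gcd iff gcd(3, v) = 3.
  Option A: v=8, gcd(3,8)=1 -> changes
  Option B: v=73, gcd(3,73)=1 -> changes
  Option C: v=24, gcd(3,24)=3 -> preserves
  Option D: v=43, gcd(3,43)=1 -> changes
  Option E: v=74, gcd(3,74)=1 -> changes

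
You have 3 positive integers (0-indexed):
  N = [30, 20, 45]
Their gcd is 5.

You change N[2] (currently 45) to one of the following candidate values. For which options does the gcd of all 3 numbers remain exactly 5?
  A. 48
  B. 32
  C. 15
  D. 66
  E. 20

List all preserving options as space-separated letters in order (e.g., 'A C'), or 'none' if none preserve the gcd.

Answer: C

Derivation:
Old gcd = 5; gcd of others (without N[2]) = 10
New gcd for candidate v: gcd(10, v). Preserves old gcd iff gcd(10, v) = 5.
  Option A: v=48, gcd(10,48)=2 -> changes
  Option B: v=32, gcd(10,32)=2 -> changes
  Option C: v=15, gcd(10,15)=5 -> preserves
  Option D: v=66, gcd(10,66)=2 -> changes
  Option E: v=20, gcd(10,20)=10 -> changes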